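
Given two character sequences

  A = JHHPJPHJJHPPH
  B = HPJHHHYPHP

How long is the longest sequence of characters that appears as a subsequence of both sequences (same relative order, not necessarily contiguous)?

Match H [3,1], then P [4,2], then J [5,3], then H [7,5], then H [10,6], then P [11,8], then P [12,10] — 7 characters in the same relative order in both. The LCS DP gives dp[13][10] = 7, so this is optimal.

7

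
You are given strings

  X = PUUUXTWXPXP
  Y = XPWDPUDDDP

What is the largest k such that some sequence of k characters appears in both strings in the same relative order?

Let dp[i][j] be the LCS length of the first i characters of X and the first j characters of Y. dp[i][j] = dp[i-1][j-1]+1 when the i-th and j-th characters match, else max(dp[i-1][j], dp[i][j-1]).
    ·  X  P  W  D  P  U  D  D  D  P
 ·  0  0  0  0  0  0  0  0  0  0  0
 P  0  0  1  1  1  1  1  1  1  1  1
 U  0  0  1  1  1  1  2  2  2  2  2
 U  0  0  1  1  1  1  2  2  2  2  2
 U  0  0  1  1  1  1  2  2  2  2  2
 X  0  1  1  1  1  1  2  2  2  2  2
 T  0  1  1  1  1  1  2  2  2  2  2
 W  0  1  1  2  2  2  2  2  2  2  2
 X  0  1  1  2  2  2  2  2  2  2  2
 P  0  1  2  2  2  3  3  3  3  3  3
 X  0  1  2  2  2  3  3  3  3  3  3
 P  0  1  2  2  2  3  3  3  3  3  4
dp[11][10] = 4. One LCS (by backtracking along matches): PWPP.

4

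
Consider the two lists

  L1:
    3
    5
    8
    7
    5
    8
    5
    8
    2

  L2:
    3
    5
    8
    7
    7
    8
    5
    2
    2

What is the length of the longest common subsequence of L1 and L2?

7

Match 3 (L1 #1, L2 #1); then 5 (L1 #2, L2 #2); then 8 (L1 #3, L2 #3); then 7 (L1 #4, L2 #5); then 8 (L1 #6, L2 #6); then 5 (L1 #7, L2 #7); then 2 (L1 #9, L2 #9) — 7 values in the same relative order in both, and the DP table's final entry dp[9][9] is also 7, so no common subsequence is longer.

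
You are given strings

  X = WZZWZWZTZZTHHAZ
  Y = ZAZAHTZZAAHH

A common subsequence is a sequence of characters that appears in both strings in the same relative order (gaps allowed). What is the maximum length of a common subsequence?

Match Z [2,1], Z [3,3], T [8,6], Z [9,7], Z [10,8], H [12,11], H [13,12] — 7 characters in the same relative order in both. The LCS DP gives dp[15][12] = 7, so this is optimal.

7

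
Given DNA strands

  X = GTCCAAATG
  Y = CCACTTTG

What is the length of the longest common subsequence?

Let dp[i][j] be the LCS length of the first i bases of X and the first j bases of Y. dp[i][j] = dp[i-1][j-1]+1 when the i-th and j-th bases match, else max(dp[i-1][j], dp[i][j-1]).
    ·  C  C  A  C  T  T  T  G
 ·  0  0  0  0  0  0  0  0  0
 G  0  0  0  0  0  0  0  0  1
 T  0  0  0  0  0  1  1  1  1
 C  0  1  1  1  1  1  1  1  1
 C  0  1  2  2  2  2  2  2  2
 A  0  1  2  3  3  3  3  3  3
 A  0  1  2  3  3  3  3  3  3
 A  0  1  2  3  3  3  3  3  3
 T  0  1  2  3  3  4  4  4  4
 G  0  1  2  3  3  4  4  4  5
dp[9][8] = 5. One LCS (by backtracking along matches): CCATG.

5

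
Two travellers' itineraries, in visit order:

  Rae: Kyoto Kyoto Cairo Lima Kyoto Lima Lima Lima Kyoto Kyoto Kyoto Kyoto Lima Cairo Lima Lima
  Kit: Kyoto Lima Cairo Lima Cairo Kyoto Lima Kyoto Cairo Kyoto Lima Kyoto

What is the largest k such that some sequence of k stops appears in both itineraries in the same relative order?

Pick Kyoto (Rae #1, Kit #1) → Cairo (Rae #3, Kit #3) → Lima (Rae #4, Kit #4) → Kyoto (Rae #5, Kit #6) → Lima (Rae #8, Kit #7) → Kyoto (Rae #9, Kit #8) → Kyoto (Rae #10, Kit #10) → Kyoto (Rae #12, Kit #12); all 8 stops appear in both, in order. Since dp[16][12] = 8, nothing longer is possible.

8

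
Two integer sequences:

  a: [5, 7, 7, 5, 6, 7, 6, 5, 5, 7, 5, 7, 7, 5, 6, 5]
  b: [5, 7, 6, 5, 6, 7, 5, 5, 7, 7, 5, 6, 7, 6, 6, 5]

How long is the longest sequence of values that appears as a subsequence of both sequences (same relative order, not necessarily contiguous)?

12

Match 5 (a #1, b #1), then 7 (a #2, b #2), then 5 (a #4, b #4), then 6 (a #5, b #5), then 7 (a #6, b #6), then 5 (a #8, b #7), then 5 (a #9, b #8), then 7 (a #10, b #10), then 5 (a #11, b #11), then 7 (a #12, b #13), then 6 (a #15, b #15), then 5 (a #16, b #16) — 12 values in the same relative order in both, and the DP table's final entry dp[16][16] is also 12, so no common subsequence is longer.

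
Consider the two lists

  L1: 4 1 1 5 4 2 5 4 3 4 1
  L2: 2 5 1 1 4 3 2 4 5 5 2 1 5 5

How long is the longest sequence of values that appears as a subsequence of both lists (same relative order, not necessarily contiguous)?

One common subsequence of length 6: 1 at L1[2]=L2[3], 1 at L1[3]=L2[4], 4 at L1[5]=L2[5], 2 at L1[6]=L2[7], 5 at L1[7]=L2[10], 1 at L1[11]=L2[12], and the DP table's final entry dp[11][14] is also 6, so no common subsequence is longer.

6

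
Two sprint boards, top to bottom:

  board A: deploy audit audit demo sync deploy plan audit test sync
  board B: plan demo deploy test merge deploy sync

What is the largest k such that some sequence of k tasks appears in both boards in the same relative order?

Taking demo at board A[4]=board B[2], deploy at board A[6]=board B[3], test at board A[9]=board B[4], sync at board A[10]=board B[7] gives a common subsequence of length 4. Since dp[10][7] = 4, nothing longer is possible.

4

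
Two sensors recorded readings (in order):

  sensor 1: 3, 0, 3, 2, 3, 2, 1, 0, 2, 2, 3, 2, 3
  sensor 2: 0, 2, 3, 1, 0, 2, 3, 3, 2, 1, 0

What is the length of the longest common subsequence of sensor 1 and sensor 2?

Let dp[i][j] be the LCS length of the first i values of sensor 1 and the first j values of sensor 2. dp[i][j] = dp[i-1][j-1]+1 when the i-th and j-th values match, else max(dp[i-1][j], dp[i][j-1]).
    ·  0  2  3  1  0  2  3  3  2  1  0
 ·  0  0  0  0  0  0  0  0  0  0  0  0
 3  0  0  0  1  1  1  1  1  1  1  1  1
 0  0  1  1  1  1  2  2  2  2  2  2  2
 3  0  1  1  2  2  2  2  3  3  3  3  3
 2  0  1  2  2  2  2  3  3  3  4  4  4
 3  0  1  2  3  3  3  3  4  4  4  4  4
 2  0  1  2  3  3  3  4  4  4  5  5  5
 1  0  1  2  3  4  4  4  4  4  5  6  6
 0  0  1  2  3  4  5  5  5  5  5  6  7
 2  0  1  2  3  4  5  6  6  6  6  6  7
 2  0  1  2  3  4  5  6  6  6  7  7  7
 3  0  1  2  3  4  5  6  7  7  7  7  7
 2  0  1  2  3  4  5  6  7  7  8  8  8
 3  0  1  2  3  4  5  6  7  8  8  8  8
dp[13][11] = 8. One LCS (by backtracking along matches): 0, 2, 3, 1, 0, 2, 3, 2.

8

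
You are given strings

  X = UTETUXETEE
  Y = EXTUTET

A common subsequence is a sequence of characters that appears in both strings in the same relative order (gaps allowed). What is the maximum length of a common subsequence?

Let dp[i][j] be the LCS length of the first i characters of X and the first j characters of Y. dp[i][j] = dp[i-1][j-1]+1 when the i-th and j-th characters match, else max(dp[i-1][j], dp[i][j-1]).
    ·  E  X  T  U  T  E  T
 ·  0  0  0  0  0  0  0  0
 U  0  0  0  0  1  1  1  1
 T  0  0  0  1  1  2  2  2
 E  0  1  1  1  1  2  3  3
 T  0  1  1  2  2  2  3  4
 U  0  1  1  2  3  3  3  4
 X  0  1  2  2  3  3  3  4
 E  0  1  2  2  3  3  4  4
 T  0  1  2  3  3  4  4  5
 E  0  1  2  3  3  4  5  5
 E  0  1  2  3  3  4  5  5
dp[10][7] = 5. One LCS (by backtracking along matches): ETUET.

5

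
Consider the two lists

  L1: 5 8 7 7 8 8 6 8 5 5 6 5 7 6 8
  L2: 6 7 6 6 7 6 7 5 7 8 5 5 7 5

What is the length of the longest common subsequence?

Taking 7 [3,2], 7 [4,5], 6 [7,6], 8 [8,10], 5 [9,11], 5 [10,12], 5 [12,14] gives a common subsequence of length 7, and the DP table's final entry dp[15][14] is also 7, so no common subsequence is longer.

7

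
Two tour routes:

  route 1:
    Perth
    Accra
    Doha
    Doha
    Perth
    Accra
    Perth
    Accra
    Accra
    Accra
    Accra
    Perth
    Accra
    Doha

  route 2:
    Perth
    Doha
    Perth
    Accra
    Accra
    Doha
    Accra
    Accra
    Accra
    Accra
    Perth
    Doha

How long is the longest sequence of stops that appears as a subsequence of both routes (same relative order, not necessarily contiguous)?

10

Pick Perth at route 1[1]=route 2[1]; then Doha at route 1[4]=route 2[2]; then Perth at route 1[5]=route 2[3]; then Accra at route 1[6]=route 2[5]; then Accra at route 1[8]=route 2[7]; then Accra at route 1[9]=route 2[8]; then Accra at route 1[10]=route 2[9]; then Accra at route 1[11]=route 2[10]; then Perth at route 1[12]=route 2[11]; then Doha at route 1[14]=route 2[12]; all 10 stops appear in both, in order, and the DP table's final entry dp[14][12] is also 10, so no common subsequence is longer.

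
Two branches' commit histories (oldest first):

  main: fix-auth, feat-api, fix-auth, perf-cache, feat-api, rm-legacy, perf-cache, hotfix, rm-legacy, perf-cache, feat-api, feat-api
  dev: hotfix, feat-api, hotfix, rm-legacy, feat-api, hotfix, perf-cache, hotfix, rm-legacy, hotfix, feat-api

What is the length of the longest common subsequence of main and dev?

One common subsequence of length 6: feat-api at main[2]=dev[2] → feat-api at main[5]=dev[5] → perf-cache at main[7]=dev[7] → hotfix at main[8]=dev[8] → rm-legacy at main[9]=dev[9] → feat-api at main[12]=dev[11]. dp[12][11] = 6 confirms this is the maximum.

6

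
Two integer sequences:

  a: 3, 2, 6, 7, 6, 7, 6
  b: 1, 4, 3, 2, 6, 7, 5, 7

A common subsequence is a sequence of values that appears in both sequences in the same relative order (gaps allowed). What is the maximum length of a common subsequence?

Let dp[i][j] be the LCS length of the first i values of a and the first j values of b. dp[i][j] = dp[i-1][j-1]+1 when the i-th and j-th values match, else max(dp[i-1][j], dp[i][j-1]).
    ·  1  4  3  2  6  7  5  7
 ·  0  0  0  0  0  0  0  0  0
 3  0  0  0  1  1  1  1  1  1
 2  0  0  0  1  2  2  2  2  2
 6  0  0  0  1  2  3  3  3  3
 7  0  0  0  1  2  3  4  4  4
 6  0  0  0  1  2  3  4  4  4
 7  0  0  0  1  2  3  4  4  5
 6  0  0  0  1  2  3  4  4  5
dp[7][8] = 5. One LCS (by backtracking along matches): 3, 2, 6, 7, 7.

5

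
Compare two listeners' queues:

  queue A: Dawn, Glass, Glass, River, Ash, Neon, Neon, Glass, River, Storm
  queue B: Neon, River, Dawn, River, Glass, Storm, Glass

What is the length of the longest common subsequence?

4

Match Dawn [1,3], River [4,4], Glass [8,5], Storm [10,6] — 4 songs in the same relative order in both. Since dp[10][7] = 4, nothing longer is possible.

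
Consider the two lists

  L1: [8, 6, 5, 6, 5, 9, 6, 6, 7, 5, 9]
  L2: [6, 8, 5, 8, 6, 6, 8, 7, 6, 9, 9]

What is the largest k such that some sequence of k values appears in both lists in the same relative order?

6

Pick 8 (L1 #1, L2 #2), then 5 (L1 #3, L2 #3), then 6 (L1 #4, L2 #5), then 6 (L1 #7, L2 #6), then 6 (L1 #8, L2 #9), then 9 (L1 #11, L2 #11); all 6 values appear in both, in order. Since dp[11][11] = 6, nothing longer is possible.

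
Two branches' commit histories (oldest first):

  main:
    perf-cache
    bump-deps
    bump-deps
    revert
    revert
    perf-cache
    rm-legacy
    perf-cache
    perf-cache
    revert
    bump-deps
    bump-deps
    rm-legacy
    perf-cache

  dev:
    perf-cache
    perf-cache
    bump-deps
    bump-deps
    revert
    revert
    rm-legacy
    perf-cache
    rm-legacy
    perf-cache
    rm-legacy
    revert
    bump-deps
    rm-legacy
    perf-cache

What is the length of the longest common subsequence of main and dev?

Match perf-cache [1,2]; then bump-deps [2,3]; then bump-deps [3,4]; then revert [4,5]; then revert [5,6]; then perf-cache [6,8]; then rm-legacy [7,9]; then perf-cache [8,10]; then revert [10,12]; then bump-deps [12,13]; then rm-legacy [13,14]; then perf-cache [14,15] — 12 commits in the same relative order in both. The LCS DP gives dp[14][15] = 12, so this is optimal.

12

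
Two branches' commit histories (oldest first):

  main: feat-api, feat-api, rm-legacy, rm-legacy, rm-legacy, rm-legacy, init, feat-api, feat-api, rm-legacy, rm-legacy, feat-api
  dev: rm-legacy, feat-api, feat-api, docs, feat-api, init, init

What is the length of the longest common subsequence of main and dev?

4

One common subsequence of length 4: rm-legacy at main[6]=dev[1]; then feat-api at main[8]=dev[2]; then feat-api at main[9]=dev[3]; then feat-api at main[12]=dev[5]. dp[12][7] = 4 confirms this is the maximum.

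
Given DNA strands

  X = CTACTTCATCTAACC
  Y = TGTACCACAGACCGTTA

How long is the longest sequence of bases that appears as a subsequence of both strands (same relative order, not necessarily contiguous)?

10

Taking T (X #2, Y #3) → A (X #3, Y #4) → C (X #4, Y #5) → C (X #7, Y #6) → A (X #8, Y #7) → C (X #10, Y #8) → A (X #12, Y #9) → A (X #13, Y #11) → C (X #14, Y #12) → C (X #15, Y #13) gives a common subsequence of length 10. Since dp[15][17] = 10, nothing longer is possible.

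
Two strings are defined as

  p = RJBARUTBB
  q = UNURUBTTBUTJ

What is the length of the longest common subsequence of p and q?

Let dp[i][j] be the LCS length of the first i characters of p and the first j characters of q. dp[i][j] = dp[i-1][j-1]+1 when the i-th and j-th characters match, else max(dp[i-1][j], dp[i][j-1]).
    ·  U  N  U  R  U  B  T  T  B  U  T  J
 ·  0  0  0  0  0  0  0  0  0  0  0  0  0
 R  0  0  0  0  1  1  1  1  1  1  1  1  1
 J  0  0  0  0  1  1  1  1  1  1  1  1  2
 B  0  0  0  0  1  1  2  2  2  2  2  2  2
 A  0  0  0  0  1  1  2  2  2  2  2  2  2
 R  0  0  0  0  1  1  2  2  2  2  2  2  2
 U  0  1  1  1  1  2  2  2  2  2  3  3  3
 T  0  1  1  1  1  2  2  3  3  3  3  4  4
 B  0  1  1  1  1  2  3  3  3  4  4  4  4
 B  0  1  1  1  1  2  3  3  3  4  4  4  4
dp[9][12] = 4. One LCS (by backtracking along matches): RBUT.

4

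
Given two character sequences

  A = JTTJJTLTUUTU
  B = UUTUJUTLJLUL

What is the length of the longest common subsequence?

5

Let dp[i][j] be the LCS length of the first i characters of A and the first j characters of B. dp[i][j] = dp[i-1][j-1]+1 when the i-th and j-th characters match, else max(dp[i-1][j], dp[i][j-1]).
    ·  U  U  T  U  J  U  T  L  J  L  U  L
 ·  0  0  0  0  0  0  0  0  0  0  0  0  0
 J  0  0  0  0  0  1  1  1  1  1  1  1  1
 T  0  0  0  1  1  1  1  2  2  2  2  2  2
 T  0  0  0  1  1  1  1  2  2  2  2  2  2
 J  0  0  0  1  1  2  2  2  2  3  3  3  3
 J  0  0  0  1  1  2  2  2  2  3  3  3  3
 T  0  0  0  1  1  2  2  3  3  3  3  3  3
 L  0  0  0  1  1  2  2  3  4  4  4  4  4
 T  0  0  0  1  1  2  2  3  4  4  4  4  4
 U  0  1  1  1  2  2  3  3  4  4  4  5  5
 U  0  1  2  2  2  2  3  3  4  4  4  5  5
 T  0  1  2  3  3  3  3  4  4  4  4  5  5
 U  0  1  2  3  4  4  4  4  4  4  4  5  5
dp[12][12] = 5. One LCS (by backtracking along matches): JTJLU.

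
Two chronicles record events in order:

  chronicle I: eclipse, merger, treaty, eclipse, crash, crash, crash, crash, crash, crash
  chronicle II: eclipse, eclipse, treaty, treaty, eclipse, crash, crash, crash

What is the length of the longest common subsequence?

6

Match eclipse (chronicle I #1, chronicle II #2) → treaty (chronicle I #3, chronicle II #4) → eclipse (chronicle I #4, chronicle II #5) → crash (chronicle I #8, chronicle II #6) → crash (chronicle I #9, chronicle II #7) → crash (chronicle I #10, chronicle II #8) — 6 events in the same relative order in both, and the DP table's final entry dp[10][8] is also 6, so no common subsequence is longer.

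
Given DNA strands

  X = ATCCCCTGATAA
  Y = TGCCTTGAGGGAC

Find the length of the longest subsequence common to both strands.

7

One common subsequence of length 7: T at X[2]=Y[1], C at X[3]=Y[3], C at X[4]=Y[4], T at X[7]=Y[6], G at X[8]=Y[7], A at X[9]=Y[8], A at X[11]=Y[12], and the DP table's final entry dp[12][13] is also 7, so no common subsequence is longer.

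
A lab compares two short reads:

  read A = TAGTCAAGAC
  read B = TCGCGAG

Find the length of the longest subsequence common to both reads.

Let dp[i][j] be the LCS length of the first i bases of read A and the first j bases of read B. dp[i][j] = dp[i-1][j-1]+1 when the i-th and j-th bases match, else max(dp[i-1][j], dp[i][j-1]).
    ·  T  C  G  C  G  A  G
 ·  0  0  0  0  0  0  0  0
 T  0  1  1  1  1  1  1  1
 A  0  1  1  1  1  1  2  2
 G  0  1  1  2  2  2  2  3
 T  0  1  1  2  2  2  2  3
 C  0  1  2  2  3  3  3  3
 A  0  1  2  2  3  3  4  4
 A  0  1  2  2  3  3  4  4
 G  0  1  2  3  3  4  4  5
 A  0  1  2  3  3  4  5  5
 C  0  1  2  3  4  4  5  5
dp[10][7] = 5. One LCS (by backtracking along matches): TGCAG.

5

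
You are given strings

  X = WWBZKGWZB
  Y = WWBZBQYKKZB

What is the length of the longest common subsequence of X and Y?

Pick W [1,1], then W [2,2], then B [3,3], then Z [4,4], then K [5,9], then Z [8,10], then B [9,11]; all 7 characters appear in both, in order. Since dp[9][11] = 7, nothing longer is possible.

7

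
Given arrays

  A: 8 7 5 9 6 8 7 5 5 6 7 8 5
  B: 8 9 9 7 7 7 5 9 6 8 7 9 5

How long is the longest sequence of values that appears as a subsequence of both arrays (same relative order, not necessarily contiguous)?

8

Taking 8 at A[1]=B[1] → 7 at A[2]=B[6] → 5 at A[3]=B[7] → 9 at A[4]=B[8] → 6 at A[5]=B[9] → 8 at A[6]=B[10] → 7 at A[7]=B[11] → 5 at A[13]=B[13] gives a common subsequence of length 8. The LCS DP gives dp[13][13] = 8, so this is optimal.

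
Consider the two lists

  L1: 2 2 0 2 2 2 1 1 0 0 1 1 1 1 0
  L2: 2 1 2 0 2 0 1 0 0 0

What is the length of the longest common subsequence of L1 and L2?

One common subsequence of length 8: 2 [1,1], 2 [2,3], 0 [3,4], 2 [4,5], 1 [8,7], 0 [9,8], 0 [10,9], 0 [15,10]. The LCS DP gives dp[15][10] = 8, so this is optimal.

8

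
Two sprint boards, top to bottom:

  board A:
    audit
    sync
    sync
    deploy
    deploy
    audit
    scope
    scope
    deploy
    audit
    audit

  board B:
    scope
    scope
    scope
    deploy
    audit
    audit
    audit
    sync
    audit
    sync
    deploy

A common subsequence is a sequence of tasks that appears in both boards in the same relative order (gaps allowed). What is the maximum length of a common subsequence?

Pick scope (board A #7, board B #2), then scope (board A #8, board B #3), then deploy (board A #9, board B #4), then audit (board A #10, board B #7), then audit (board A #11, board B #9); all 5 tasks appear in both, in order. Since dp[11][11] = 5, nothing longer is possible.

5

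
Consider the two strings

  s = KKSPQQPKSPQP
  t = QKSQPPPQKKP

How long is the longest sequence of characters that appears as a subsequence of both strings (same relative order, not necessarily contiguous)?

7

Let dp[i][j] be the LCS length of the first i characters of s and the first j characters of t. dp[i][j] = dp[i-1][j-1]+1 when the i-th and j-th characters match, else max(dp[i-1][j], dp[i][j-1]).
    ·  Q  K  S  Q  P  P  P  Q  K  K  P
 ·  0  0  0  0  0  0  0  0  0  0  0  0
 K  0  0  1  1  1  1  1  1  1  1  1  1
 K  0  0  1  1  1  1  1  1  1  2  2  2
 S  0  0  1  2  2  2  2  2  2  2  2  2
 P  0  0  1  2  2  3  3  3  3  3  3  3
 Q  0  1  1  2  3  3  3  3  4  4  4  4
 Q  0  1  1  2  3  3  3  3  4  4  4  4
 P  0  1  1  2  3  4  4  4  4  4  4  5
 K  0  1  2  2  3  4  4  4  4  5  5  5
 S  0  1  2  3  3  4  4  4  4  5  5  5
 P  0  1  2  3  3  4  5  5  5  5  5  6
 Q  0  1  2  3  4  4  5  5  6  6  6  6
 P  0  1  2  3  4  5  5  6  6  6  6  7
dp[12][11] = 7. One LCS (by backtracking along matches): KSPPPQP.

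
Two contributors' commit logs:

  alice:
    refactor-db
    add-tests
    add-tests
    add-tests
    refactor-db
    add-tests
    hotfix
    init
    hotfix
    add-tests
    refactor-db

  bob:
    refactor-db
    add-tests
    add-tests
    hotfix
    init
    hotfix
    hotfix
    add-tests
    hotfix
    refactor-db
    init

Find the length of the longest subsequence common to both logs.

Pick refactor-db (alice #1, bob #1), then add-tests (alice #4, bob #2), then add-tests (alice #6, bob #3), then hotfix (alice #7, bob #4), then init (alice #8, bob #5), then hotfix (alice #9, bob #7), then add-tests (alice #10, bob #8), then refactor-db (alice #11, bob #10); all 8 commits appear in both, in order. Since dp[11][11] = 8, nothing longer is possible.

8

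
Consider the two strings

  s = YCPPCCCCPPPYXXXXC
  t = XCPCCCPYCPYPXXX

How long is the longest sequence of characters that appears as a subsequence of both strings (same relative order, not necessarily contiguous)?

11

Taking C at s[2]=t[2] → P at s[4]=t[3] → C at s[5]=t[4] → C at s[6]=t[5] → C at s[7]=t[6] → C at s[8]=t[9] → P at s[9]=t[10] → P at s[11]=t[12] → X at s[14]=t[13] → X at s[15]=t[14] → X at s[16]=t[15] gives a common subsequence of length 11, and the DP table's final entry dp[17][15] is also 11, so no common subsequence is longer.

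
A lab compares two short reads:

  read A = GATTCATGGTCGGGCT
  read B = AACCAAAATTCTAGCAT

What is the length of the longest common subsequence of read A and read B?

9

Taking A (read A #2, read B #2), C (read A #5, read B #4), A (read A #6, read B #8), T (read A #7, read B #9), T (read A #10, read B #10), C (read A #11, read B #11), G (read A #14, read B #14), C (read A #15, read B #15), T (read A #16, read B #17) gives a common subsequence of length 9. dp[16][17] = 9 confirms this is the maximum.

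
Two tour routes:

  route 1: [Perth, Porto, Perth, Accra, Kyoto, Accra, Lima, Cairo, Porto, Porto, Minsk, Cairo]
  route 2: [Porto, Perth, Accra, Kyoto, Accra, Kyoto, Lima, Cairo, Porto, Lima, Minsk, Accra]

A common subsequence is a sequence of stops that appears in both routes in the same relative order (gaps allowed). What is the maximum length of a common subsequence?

9

Taking Porto [2,1], then Perth [3,2], then Accra [4,3], then Kyoto [5,4], then Accra [6,5], then Lima [7,7], then Cairo [8,8], then Porto [9,9], then Minsk [11,11] gives a common subsequence of length 9, and the DP table's final entry dp[12][12] is also 9, so no common subsequence is longer.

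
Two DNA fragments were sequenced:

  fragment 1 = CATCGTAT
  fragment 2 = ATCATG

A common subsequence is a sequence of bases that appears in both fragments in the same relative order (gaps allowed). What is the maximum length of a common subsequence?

One common subsequence of length 5: A (fragment 1 #2, fragment 2 #1); then T (fragment 1 #3, fragment 2 #2); then C (fragment 1 #4, fragment 2 #3); then A (fragment 1 #7, fragment 2 #4); then T (fragment 1 #8, fragment 2 #5). dp[8][6] = 5 confirms this is the maximum.

5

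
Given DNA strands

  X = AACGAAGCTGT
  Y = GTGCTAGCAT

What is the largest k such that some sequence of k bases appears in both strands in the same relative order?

6

Pick G (X #4, Y #1), then G (X #7, Y #3), then C (X #8, Y #4), then T (X #9, Y #5), then G (X #10, Y #7), then T (X #11, Y #10); all 6 bases appear in both, in order. dp[11][10] = 6 confirms this is the maximum.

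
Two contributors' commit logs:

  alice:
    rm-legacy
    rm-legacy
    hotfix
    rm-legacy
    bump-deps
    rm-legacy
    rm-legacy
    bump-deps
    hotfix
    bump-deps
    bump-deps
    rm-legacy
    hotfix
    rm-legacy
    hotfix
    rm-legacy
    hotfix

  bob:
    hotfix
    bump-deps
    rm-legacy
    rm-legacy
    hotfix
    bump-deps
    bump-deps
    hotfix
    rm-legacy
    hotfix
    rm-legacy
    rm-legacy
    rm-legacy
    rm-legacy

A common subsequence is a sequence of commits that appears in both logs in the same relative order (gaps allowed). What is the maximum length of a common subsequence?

11

Pick hotfix at alice[3]=bob[1], bump-deps at alice[5]=bob[2], rm-legacy at alice[6]=bob[3], rm-legacy at alice[7]=bob[4], hotfix at alice[9]=bob[5], bump-deps at alice[10]=bob[6], bump-deps at alice[11]=bob[7], rm-legacy at alice[12]=bob[9], hotfix at alice[13]=bob[10], rm-legacy at alice[14]=bob[13], rm-legacy at alice[16]=bob[14]; all 11 commits appear in both, in order. Since dp[17][14] = 11, nothing longer is possible.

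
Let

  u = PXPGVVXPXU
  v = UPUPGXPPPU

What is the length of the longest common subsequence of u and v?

6

Pick P at u[1]=v[2], then P at u[3]=v[4], then G at u[4]=v[5], then X at u[7]=v[6], then P at u[8]=v[9], then U at u[10]=v[10]; all 6 characters appear in both, in order. dp[10][10] = 6 confirms this is the maximum.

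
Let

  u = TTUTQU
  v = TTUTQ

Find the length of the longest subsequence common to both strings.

5

Let dp[i][j] be the LCS length of the first i characters of u and the first j characters of v. dp[i][j] = dp[i-1][j-1]+1 when the i-th and j-th characters match, else max(dp[i-1][j], dp[i][j-1]).
    ·  T  T  U  T  Q
 ·  0  0  0  0  0  0
 T  0  1  1  1  1  1
 T  0  1  2  2  2  2
 U  0  1  2  3  3  3
 T  0  1  2  3  4  4
 Q  0  1  2  3  4  5
 U  0  1  2  3  4  5
dp[6][5] = 5. One LCS (by backtracking along matches): TTUTQ.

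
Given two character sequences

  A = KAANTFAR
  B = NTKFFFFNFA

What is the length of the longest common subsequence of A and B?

4

Match K (A #1, B #3), N (A #4, B #8), F (A #6, B #9), A (A #7, B #10) — 4 characters in the same relative order in both, and the DP table's final entry dp[8][10] is also 4, so no common subsequence is longer.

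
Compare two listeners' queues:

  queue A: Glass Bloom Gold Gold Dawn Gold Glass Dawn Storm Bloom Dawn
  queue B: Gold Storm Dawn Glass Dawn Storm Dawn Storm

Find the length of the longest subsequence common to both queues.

6

Taking Gold [3,1] → Dawn [5,3] → Glass [7,4] → Dawn [8,5] → Storm [9,6] → Dawn [11,7] gives a common subsequence of length 6. The LCS DP gives dp[11][8] = 6, so this is optimal.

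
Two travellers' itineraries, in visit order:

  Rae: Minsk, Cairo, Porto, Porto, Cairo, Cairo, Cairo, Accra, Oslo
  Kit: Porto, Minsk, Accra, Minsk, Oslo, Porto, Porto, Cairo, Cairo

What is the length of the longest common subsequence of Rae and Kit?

5

Taking Minsk [1,4], Porto [3,6], Porto [4,7], Cairo [6,8], Cairo [7,9] gives a common subsequence of length 5, and the DP table's final entry dp[9][9] is also 5, so no common subsequence is longer.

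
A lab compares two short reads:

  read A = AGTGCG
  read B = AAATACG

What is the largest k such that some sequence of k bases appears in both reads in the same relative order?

Let dp[i][j] be the LCS length of the first i bases of read A and the first j bases of read B. dp[i][j] = dp[i-1][j-1]+1 when the i-th and j-th bases match, else max(dp[i-1][j], dp[i][j-1]).
    ·  A  A  A  T  A  C  G
 ·  0  0  0  0  0  0  0  0
 A  0  1  1  1  1  1  1  1
 G  0  1  1  1  1  1  1  2
 T  0  1  1  1  2  2  2  2
 G  0  1  1  1  2  2  2  3
 C  0  1  1  1  2  2  3  3
 G  0  1  1  1  2  2  3  4
dp[6][7] = 4. One LCS (by backtracking along matches): ATCG.

4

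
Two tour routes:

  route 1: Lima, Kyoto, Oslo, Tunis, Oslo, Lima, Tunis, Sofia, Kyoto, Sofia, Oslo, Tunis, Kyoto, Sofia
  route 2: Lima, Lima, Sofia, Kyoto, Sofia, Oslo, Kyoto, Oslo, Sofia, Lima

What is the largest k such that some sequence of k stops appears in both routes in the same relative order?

Taking Lima (route 1 #1, route 2 #1), then Lima (route 1 #6, route 2 #2), then Sofia (route 1 #8, route 2 #3), then Kyoto (route 1 #9, route 2 #4), then Sofia (route 1 #10, route 2 #5), then Oslo (route 1 #11, route 2 #6), then Kyoto (route 1 #13, route 2 #7), then Sofia (route 1 #14, route 2 #9) gives a common subsequence of length 8. Since dp[14][10] = 8, nothing longer is possible.

8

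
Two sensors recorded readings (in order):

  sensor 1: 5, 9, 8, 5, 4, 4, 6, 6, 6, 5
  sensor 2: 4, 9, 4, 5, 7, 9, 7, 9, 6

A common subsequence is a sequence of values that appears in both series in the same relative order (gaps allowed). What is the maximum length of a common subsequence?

Taking 5 [1,4], 9 [2,8], 6 [9,9] gives a common subsequence of length 3, and the DP table's final entry dp[10][9] is also 3, so no common subsequence is longer.

3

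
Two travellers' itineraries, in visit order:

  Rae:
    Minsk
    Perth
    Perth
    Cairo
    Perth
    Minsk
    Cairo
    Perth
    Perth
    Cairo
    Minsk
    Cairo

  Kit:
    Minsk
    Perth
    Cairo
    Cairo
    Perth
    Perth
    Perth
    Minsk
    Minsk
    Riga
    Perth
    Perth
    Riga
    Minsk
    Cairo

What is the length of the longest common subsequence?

9

Match Minsk at Rae[1]=Kit[1] → Perth at Rae[2]=Kit[5] → Perth at Rae[3]=Kit[6] → Perth at Rae[5]=Kit[7] → Minsk at Rae[6]=Kit[9] → Perth at Rae[8]=Kit[11] → Perth at Rae[9]=Kit[12] → Minsk at Rae[11]=Kit[14] → Cairo at Rae[12]=Kit[15] — 9 stops in the same relative order in both, and the DP table's final entry dp[12][15] is also 9, so no common subsequence is longer.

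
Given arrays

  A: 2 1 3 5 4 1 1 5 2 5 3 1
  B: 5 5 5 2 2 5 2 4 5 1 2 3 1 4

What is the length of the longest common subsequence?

7

One common subsequence of length 7: 2 at A[1]=B[5], 5 at A[4]=B[6], 4 at A[5]=B[8], 1 at A[7]=B[10], 2 at A[9]=B[11], 3 at A[11]=B[12], 1 at A[12]=B[13]. The LCS DP gives dp[12][14] = 7, so this is optimal.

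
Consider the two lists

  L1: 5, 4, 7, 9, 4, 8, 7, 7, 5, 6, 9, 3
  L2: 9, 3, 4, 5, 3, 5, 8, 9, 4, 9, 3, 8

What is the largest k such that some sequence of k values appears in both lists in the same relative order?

5

Taking 5 [1,6]; then 9 [4,8]; then 4 [5,9]; then 9 [11,10]; then 3 [12,11] gives a common subsequence of length 5. The LCS DP gives dp[12][12] = 5, so this is optimal.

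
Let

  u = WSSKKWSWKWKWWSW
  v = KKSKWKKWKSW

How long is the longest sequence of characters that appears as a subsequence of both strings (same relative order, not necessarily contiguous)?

Taking K at u[4]=v[1], K at u[5]=v[2], S at u[7]=v[3], W at u[8]=v[5], K at u[9]=v[7], W at u[10]=v[8], K at u[11]=v[9], S at u[14]=v[10], W at u[15]=v[11] gives a common subsequence of length 9. The LCS DP gives dp[15][11] = 9, so this is optimal.

9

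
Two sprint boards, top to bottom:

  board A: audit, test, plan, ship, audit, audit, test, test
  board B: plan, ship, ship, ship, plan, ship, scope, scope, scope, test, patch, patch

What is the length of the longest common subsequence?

Pick plan (board A #3, board B #5) → ship (board A #4, board B #6) → test (board A #7, board B #10); all 3 tasks appear in both, in order. dp[8][12] = 3 confirms this is the maximum.

3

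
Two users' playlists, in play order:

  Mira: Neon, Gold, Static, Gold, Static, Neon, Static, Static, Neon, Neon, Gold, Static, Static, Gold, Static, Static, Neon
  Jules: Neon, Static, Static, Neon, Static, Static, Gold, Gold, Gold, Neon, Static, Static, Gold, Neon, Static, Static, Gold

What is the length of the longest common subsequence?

12

Taking Neon [1,1] → Static [3,2] → Static [5,3] → Neon [6,4] → Static [7,5] → Static [8,6] → Neon [10,10] → Static [12,11] → Static [13,12] → Gold [14,13] → Static [15,15] → Static [16,16] gives a common subsequence of length 12, and the DP table's final entry dp[17][17] is also 12, so no common subsequence is longer.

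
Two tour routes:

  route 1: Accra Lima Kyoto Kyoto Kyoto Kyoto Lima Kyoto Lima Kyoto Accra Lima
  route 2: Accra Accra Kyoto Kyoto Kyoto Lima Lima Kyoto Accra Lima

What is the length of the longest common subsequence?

Match Accra at route 1[1]=route 2[2] → Kyoto at route 1[4]=route 2[3] → Kyoto at route 1[5]=route 2[4] → Kyoto at route 1[6]=route 2[5] → Lima at route 1[7]=route 2[6] → Lima at route 1[9]=route 2[7] → Kyoto at route 1[10]=route 2[8] → Accra at route 1[11]=route 2[9] → Lima at route 1[12]=route 2[10] — 9 stops in the same relative order in both. dp[12][10] = 9 confirms this is the maximum.

9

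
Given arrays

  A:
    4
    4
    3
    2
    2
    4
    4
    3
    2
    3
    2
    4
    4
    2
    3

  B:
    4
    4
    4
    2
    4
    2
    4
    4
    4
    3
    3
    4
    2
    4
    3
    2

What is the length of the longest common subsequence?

11

Pick 4 at A[1]=B[2]; then 4 at A[2]=B[3]; then 2 at A[4]=B[4]; then 2 at A[5]=B[6]; then 4 at A[6]=B[8]; then 4 at A[7]=B[9]; then 3 at A[8]=B[10]; then 3 at A[10]=B[11]; then 2 at A[11]=B[13]; then 4 at A[12]=B[14]; then 2 at A[14]=B[16]; all 11 values appear in both, in order. dp[15][16] = 11 confirms this is the maximum.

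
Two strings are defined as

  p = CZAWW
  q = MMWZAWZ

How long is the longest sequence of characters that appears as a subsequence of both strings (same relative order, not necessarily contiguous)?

Taking Z at p[2]=q[4]; then A at p[3]=q[5]; then W at p[4]=q[6] gives a common subsequence of length 3. The LCS DP gives dp[5][7] = 3, so this is optimal.

3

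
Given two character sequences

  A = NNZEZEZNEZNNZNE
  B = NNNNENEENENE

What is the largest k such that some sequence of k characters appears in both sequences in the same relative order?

Match N at A[1]=B[4]; then N at A[2]=B[6]; then E at A[4]=B[7]; then E at A[6]=B[8]; then N at A[8]=B[9]; then E at A[9]=B[10]; then N at A[14]=B[11]; then E at A[15]=B[12] — 8 characters in the same relative order in both. The LCS DP gives dp[15][12] = 8, so this is optimal.

8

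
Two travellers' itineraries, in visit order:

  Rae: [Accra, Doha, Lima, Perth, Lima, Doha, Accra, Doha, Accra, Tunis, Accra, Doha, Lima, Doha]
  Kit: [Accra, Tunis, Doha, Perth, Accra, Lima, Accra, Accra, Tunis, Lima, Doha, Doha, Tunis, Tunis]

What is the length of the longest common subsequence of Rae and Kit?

One common subsequence of length 9: Accra [1,1], then Doha [2,3], then Perth [4,4], then Lima [5,6], then Accra [7,7], then Accra [9,8], then Tunis [10,9], then Doha [12,11], then Doha [14,12], and the DP table's final entry dp[14][14] is also 9, so no common subsequence is longer.

9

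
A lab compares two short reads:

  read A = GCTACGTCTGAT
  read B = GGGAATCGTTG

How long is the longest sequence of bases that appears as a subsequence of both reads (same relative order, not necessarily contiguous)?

7

Taking G [1,3], then T [3,6], then C [5,7], then G [6,8], then T [7,9], then T [9,10], then G [10,11] gives a common subsequence of length 7. dp[12][11] = 7 confirms this is the maximum.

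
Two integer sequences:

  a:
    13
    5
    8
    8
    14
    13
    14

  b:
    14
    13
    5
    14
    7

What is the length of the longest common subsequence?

Let dp[i][j] be the LCS length of the first i values of a and the first j values of b. dp[i][j] = dp[i-1][j-1]+1 when the i-th and j-th values match, else max(dp[i-1][j], dp[i][j-1]).
    · 14 13  5 14  7
 ·  0  0  0  0  0  0
13  0  0  1  1  1  1
 5  0  0  1  2  2  2
 8  0  0  1  2  2  2
 8  0  0  1  2  2  2
14  0  1  1  2  3  3
13  0  1  2  2  3  3
14  0  1  2  2  3  3
dp[7][5] = 3. One LCS (by backtracking along matches): 13, 5, 14.

3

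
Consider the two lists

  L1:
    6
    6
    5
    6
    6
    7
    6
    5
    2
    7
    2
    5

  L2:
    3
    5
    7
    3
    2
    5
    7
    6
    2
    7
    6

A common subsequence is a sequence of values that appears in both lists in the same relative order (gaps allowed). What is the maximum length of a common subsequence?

5

Let dp[i][j] be the LCS length of the first i values of L1 and the first j values of L2. dp[i][j] = dp[i-1][j-1]+1 when the i-th and j-th values match, else max(dp[i-1][j], dp[i][j-1]).
    ·  3  5  7  3  2  5  7  6  2  7  6
 ·  0  0  0  0  0  0  0  0  0  0  0  0
 6  0  0  0  0  0  0  0  0  1  1  1  1
 6  0  0  0  0  0  0  0  0  1  1  1  2
 5  0  0  1  1  1  1  1  1  1  1  1  2
 6  0  0  1  1  1  1  1  1  2  2  2  2
 6  0  0  1  1  1  1  1  1  2  2  2  3
 7  0  0  1  2  2  2  2  2  2  2  3  3
 6  0  0  1  2  2  2  2  2  3  3  3  4
 5  0  0  1  2  2  2  3  3  3  3  3  4
 2  0  0  1  2  2  3  3  3  3  4  4  4
 7  0  0  1  2  2  3  3  4  4  4  5  5
 2  0  0  1  2  2  3  3  4  4  5  5  5
 5  0  0  1  2  2  3  4  4  4  5  5  5
dp[12][11] = 5. One LCS (by backtracking along matches): 5, 7, 6, 2, 7.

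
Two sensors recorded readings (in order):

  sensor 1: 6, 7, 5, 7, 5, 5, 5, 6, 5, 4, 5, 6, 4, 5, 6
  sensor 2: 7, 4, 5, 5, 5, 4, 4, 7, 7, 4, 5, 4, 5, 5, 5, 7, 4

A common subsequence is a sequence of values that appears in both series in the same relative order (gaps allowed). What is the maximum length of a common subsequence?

8

Pick 7 (sensor 1 #2, sensor 2 #1), then 5 (sensor 1 #3, sensor 2 #5), then 7 (sensor 1 #4, sensor 2 #9), then 5 (sensor 1 #5, sensor 2 #11), then 5 (sensor 1 #6, sensor 2 #13), then 5 (sensor 1 #7, sensor 2 #14), then 5 (sensor 1 #9, sensor 2 #15), then 4 (sensor 1 #13, sensor 2 #17); all 8 values appear in both, in order. Since dp[15][17] = 8, nothing longer is possible.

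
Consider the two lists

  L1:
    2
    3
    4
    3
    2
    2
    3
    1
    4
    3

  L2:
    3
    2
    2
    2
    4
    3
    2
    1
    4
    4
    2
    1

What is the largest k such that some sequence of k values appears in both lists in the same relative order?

Let dp[i][j] be the LCS length of the first i values of L1 and the first j values of L2. dp[i][j] = dp[i-1][j-1]+1 when the i-th and j-th values match, else max(dp[i-1][j], dp[i][j-1]).
    ·  3  2  2  2  4  3  2  1  4  4  2  1
 ·  0  0  0  0  0  0  0  0  0  0  0  0  0
 2  0  0  1  1  1  1  1  1  1  1  1  1  1
 3  0  1  1  1  1  1  2  2  2  2  2  2  2
 4  0  1  1  1  1  2  2  2  2  3  3  3  3
 3  0  1  1  1  1  2  3  3  3  3  3  3  3
 2  0  1  2  2  2  2  3  4  4  4  4  4  4
 2  0  1  2  3  3  3  3  4  4  4  4  5  5
 3  0  1  2  3  3  3  4  4  4  4  4  5  5
 1  0  1  2  3  3  3  4  4  5  5  5  5  6
 4  0  1  2  3  3  4  4  4  5  6  6  6  6
 3  0  1  2  3  3  4  5  5  5  6  6  6  6
dp[10][12] = 6. One LCS (by backtracking along matches): 2, 4, 3, 2, 2, 1.

6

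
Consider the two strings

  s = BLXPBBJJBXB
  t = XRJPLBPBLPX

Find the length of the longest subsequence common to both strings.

Pick X [3,1] → P [4,4] → B [5,6] → B [6,8] → X [10,11]; all 5 characters appear in both, in order. dp[11][11] = 5 confirms this is the maximum.

5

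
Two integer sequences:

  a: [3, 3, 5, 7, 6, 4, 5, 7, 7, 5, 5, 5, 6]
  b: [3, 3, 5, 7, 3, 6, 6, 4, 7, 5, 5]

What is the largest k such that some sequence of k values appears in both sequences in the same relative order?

9

Let dp[i][j] be the LCS length of the first i values of a and the first j values of b. dp[i][j] = dp[i-1][j-1]+1 when the i-th and j-th values match, else max(dp[i-1][j], dp[i][j-1]).
    ·  3  3  5  7  3  6  6  4  7  5  5
 ·  0  0  0  0  0  0  0  0  0  0  0  0
 3  0  1  1  1  1  1  1  1  1  1  1  1
 3  0  1  2  2  2  2  2  2  2  2  2  2
 5  0  1  2  3  3  3  3  3  3  3  3  3
 7  0  1  2  3  4  4  4  4  4  4  4  4
 6  0  1  2  3  4  4  5  5  5  5  5  5
 4  0  1  2  3  4  4  5  5  6  6  6  6
 5  0  1  2  3  4  4  5  5  6  6  7  7
 7  0  1  2  3  4  4  5  5  6  7  7  7
 7  0  1  2  3  4  4  5  5  6  7  7  7
 5  0  1  2  3  4  4  5  5  6  7  8  8
 5  0  1  2  3  4  4  5  5  6  7  8  9
 5  0  1  2  3  4  4  5  5  6  7  8  9
 6  0  1  2  3  4  4  5  6  6  7  8  9
dp[13][11] = 9. One LCS (by backtracking along matches): 3, 3, 5, 7, 6, 4, 7, 5, 5.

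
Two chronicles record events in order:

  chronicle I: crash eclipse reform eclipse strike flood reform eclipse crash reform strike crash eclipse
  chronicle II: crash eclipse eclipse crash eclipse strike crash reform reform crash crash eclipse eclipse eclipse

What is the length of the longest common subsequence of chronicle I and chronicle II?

8

Taking crash at chronicle I[1]=chronicle II[1], eclipse at chronicle I[2]=chronicle II[3], eclipse at chronicle I[4]=chronicle II[5], strike at chronicle I[5]=chronicle II[6], reform at chronicle I[7]=chronicle II[9], crash at chronicle I[9]=chronicle II[10], crash at chronicle I[12]=chronicle II[11], eclipse at chronicle I[13]=chronicle II[14] gives a common subsequence of length 8. The LCS DP gives dp[13][14] = 8, so this is optimal.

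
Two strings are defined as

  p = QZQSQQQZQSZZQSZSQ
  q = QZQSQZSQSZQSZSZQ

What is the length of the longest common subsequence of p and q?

One common subsequence of length 14: Q at p[1]=q[1] → Z at p[2]=q[2] → Q at p[3]=q[3] → S at p[4]=q[4] → Q at p[7]=q[5] → Z at p[8]=q[6] → Q at p[9]=q[8] → S at p[10]=q[9] → Z at p[12]=q[10] → Q at p[13]=q[11] → S at p[14]=q[12] → Z at p[15]=q[13] → S at p[16]=q[14] → Q at p[17]=q[16]. The LCS DP gives dp[17][16] = 14, so this is optimal.

14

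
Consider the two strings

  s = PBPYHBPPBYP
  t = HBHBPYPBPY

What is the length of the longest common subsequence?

Taking B [2,2], then H [5,3], then B [6,4], then P [7,5], then P [8,7], then B [9,8], then Y [10,10] gives a common subsequence of length 7. The LCS DP gives dp[11][10] = 7, so this is optimal.

7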